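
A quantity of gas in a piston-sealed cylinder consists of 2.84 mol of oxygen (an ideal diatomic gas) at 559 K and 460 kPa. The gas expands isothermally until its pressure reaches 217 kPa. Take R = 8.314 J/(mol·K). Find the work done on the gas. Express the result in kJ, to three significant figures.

Isothermal process: W = nRT ln(V₂/V₁) = nRT ln(P₁/P₂).
W = (2.84)(8.314)(559) × ln(460/217)
  = 13199 × ln(2.12) = 13199 × 0.7513
W_by_gas = 9917 J; work on gas = −W_by = -9917 J.

W ≈ -9.92 kJ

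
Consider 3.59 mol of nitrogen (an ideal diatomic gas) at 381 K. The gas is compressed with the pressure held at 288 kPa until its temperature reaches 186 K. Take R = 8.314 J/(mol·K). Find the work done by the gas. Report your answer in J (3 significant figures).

W ≈ -5820 J

Isobaric: W = P ΔV = nR ΔT.
W = (3.59)(8.314)(186 − 381) = -5820 J.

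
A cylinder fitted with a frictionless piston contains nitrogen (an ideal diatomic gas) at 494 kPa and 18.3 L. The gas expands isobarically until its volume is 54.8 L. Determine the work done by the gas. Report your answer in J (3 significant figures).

W ≈ 18000 J

Isobaric: W = P ΔV.
W = (494 kPa)(54.8 − 18.3 L) = (494)(36.5) = 18031 J.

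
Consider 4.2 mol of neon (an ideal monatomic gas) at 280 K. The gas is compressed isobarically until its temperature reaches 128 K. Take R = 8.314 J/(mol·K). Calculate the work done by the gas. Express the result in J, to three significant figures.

W ≈ -5310 J

Isobaric: W = P ΔV = nR ΔT.
W = (4.2)(8.314)(128 − 280) = -5308 J.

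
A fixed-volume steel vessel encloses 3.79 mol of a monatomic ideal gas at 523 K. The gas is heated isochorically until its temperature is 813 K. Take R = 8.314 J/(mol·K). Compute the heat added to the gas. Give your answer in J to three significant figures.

Q ≈ 13700 J

Constant volume ⇒ W = 0, so Q = ΔU = nCᵥΔT with Cᵥ = 3R/2 = 12.47 J/(mol·K).
ΔU = (3.79)(12.47)(813 − 523) = 13707 J.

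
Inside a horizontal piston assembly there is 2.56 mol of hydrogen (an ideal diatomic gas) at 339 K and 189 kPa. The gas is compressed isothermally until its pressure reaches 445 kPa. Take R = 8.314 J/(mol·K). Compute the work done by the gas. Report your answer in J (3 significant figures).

Isothermal process: W = nRT ln(V₂/V₁) = nRT ln(P₁/P₂).
W = (2.56)(8.314)(339) × ln(189/445)
  = 7215 × ln(0.4247) = 7215 × -0.8563
W_by_gas = -6179 J.

W ≈ -6180 J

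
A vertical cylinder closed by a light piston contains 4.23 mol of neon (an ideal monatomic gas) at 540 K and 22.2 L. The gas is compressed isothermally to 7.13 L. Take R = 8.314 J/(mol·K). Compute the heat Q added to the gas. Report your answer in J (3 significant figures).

Isothermal ⇒ ΔU = 0, so Q = W = nRT ln(V₂/V₁).
Q = (4.23)(8.314)(540) ln(7.13/22.2) = 18991 × -1.136 = -21569 J.

Q ≈ -21600 J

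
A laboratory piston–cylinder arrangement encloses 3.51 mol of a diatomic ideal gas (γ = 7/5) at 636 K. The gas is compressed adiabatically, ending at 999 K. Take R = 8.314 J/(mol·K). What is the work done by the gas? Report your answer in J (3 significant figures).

Adiabatic ⇒ Q = 0, so W_by = −ΔU = nCᵥ(T₁ − T₂).
Cᵥ = 5R/2 = 20.79 J/(mol·K).
W = (3.51)(20.79)(636 − 999) = -26483 J.

W ≈ -26500 J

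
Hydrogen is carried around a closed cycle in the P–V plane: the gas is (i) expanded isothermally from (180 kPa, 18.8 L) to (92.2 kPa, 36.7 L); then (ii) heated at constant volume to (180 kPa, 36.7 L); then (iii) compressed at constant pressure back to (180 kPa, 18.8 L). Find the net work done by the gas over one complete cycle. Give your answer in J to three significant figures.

W_net ≈ -958 J

Leg (i): W = PᵢVᵢ ln(V_f/Vᵢ) = (3384) ln(36.7/18.8) = 2264 J.
Leg (ii): W = 0.
Leg (iii): W = PΔV = (180)(18.8 − 36.7) = -3222 J.
W_net = 2264 − 3222 = -958.4 J.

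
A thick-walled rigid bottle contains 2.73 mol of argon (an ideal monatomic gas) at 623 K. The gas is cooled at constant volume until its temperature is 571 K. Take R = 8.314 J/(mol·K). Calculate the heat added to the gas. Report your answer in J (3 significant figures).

Constant volume ⇒ W = 0, so Q = ΔU = nCᵥΔT with Cᵥ = 3R/2 = 12.47 J/(mol·K).
ΔU = (2.73)(12.47)(571 − 623) = -1770 J.

Q ≈ -1770 J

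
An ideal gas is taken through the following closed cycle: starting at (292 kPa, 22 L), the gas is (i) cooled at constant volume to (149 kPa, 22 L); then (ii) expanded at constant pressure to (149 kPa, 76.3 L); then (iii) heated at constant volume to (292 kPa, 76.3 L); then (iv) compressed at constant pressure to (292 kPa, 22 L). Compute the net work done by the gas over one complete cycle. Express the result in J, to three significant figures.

W_net ≈ -7760 J

Constant-volume legs do no work.
W(ii) = (149)(76.3 − 22) = 8091 J; W(iv) = (292)(22 − 76.3) = -15856 J.
W_net = 8091 − 15856 = -7765 J (the counter-clockwise enclosed area).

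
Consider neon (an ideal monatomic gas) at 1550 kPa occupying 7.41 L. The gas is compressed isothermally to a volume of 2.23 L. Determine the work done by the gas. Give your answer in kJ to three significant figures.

W ≈ -13.8 kJ

Isothermal: W = nRT ln(V₂/V₁) = P₁V₁ ln(V₂/V₁).
P₁V₁ = (1550 kPa)(7.41 L) = 11486 J.
W = 11486 × ln(2.23/7.41) = 11486 × -1.201
W_by_gas = -13792 J.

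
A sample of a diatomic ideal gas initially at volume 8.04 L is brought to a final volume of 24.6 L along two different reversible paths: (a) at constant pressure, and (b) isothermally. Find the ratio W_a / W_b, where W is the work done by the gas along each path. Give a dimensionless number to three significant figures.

W_a / W_b ≈ 1.84

Path (a) isobaric: W = P₁(V₂ − V₁) → W_a/(P₁V₁) = 2.06.
Path (b) isothermal: W = P₁V₁ ln(V₂/V₁) → W_b/(P₁V₁) = 1.118.
W_a / W_b = 2.06 / 1.118 = 1.842.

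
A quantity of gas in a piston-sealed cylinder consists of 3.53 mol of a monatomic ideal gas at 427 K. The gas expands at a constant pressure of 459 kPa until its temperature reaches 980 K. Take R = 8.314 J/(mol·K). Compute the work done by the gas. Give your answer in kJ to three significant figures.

W ≈ 16.2 kJ

Isobaric: W = P ΔV = nR ΔT.
W = (3.53)(8.314)(980 − 427) = 16230 J.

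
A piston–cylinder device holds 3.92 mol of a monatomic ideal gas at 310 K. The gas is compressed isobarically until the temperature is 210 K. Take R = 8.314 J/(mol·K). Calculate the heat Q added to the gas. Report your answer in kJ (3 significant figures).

Q ≈ -8.15 kJ

Isobaric: W = nRΔT = (3.92)(8.314)(-100) = -3259 J.
ΔU = nCᵥΔT with Cᵥ = 3R/2: ΔU = (3.92)(12.47)(-100) = -4889 J.
Q = ΔU + W = -4889 − 3259 = -8148 J.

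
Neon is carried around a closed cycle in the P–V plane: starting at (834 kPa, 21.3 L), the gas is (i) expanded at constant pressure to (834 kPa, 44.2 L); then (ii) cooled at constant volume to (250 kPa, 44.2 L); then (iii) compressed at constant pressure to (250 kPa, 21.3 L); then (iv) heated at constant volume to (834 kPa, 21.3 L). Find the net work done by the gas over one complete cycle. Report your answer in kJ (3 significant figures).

Constant-volume legs do no work.
W(i) = (834)(44.2 − 21.3) = 19099 J; W(iii) = (250)(21.3 − 44.2) = -5725 J.
W_net = 19099 − 5725 = 13374 J (the clockwise enclosed area).

W_net ≈ 13.4 kJ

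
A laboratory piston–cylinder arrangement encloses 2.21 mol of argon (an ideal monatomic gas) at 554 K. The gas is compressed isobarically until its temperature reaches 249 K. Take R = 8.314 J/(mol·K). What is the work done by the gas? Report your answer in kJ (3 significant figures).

W ≈ -5.60 kJ

Isobaric: W = P ΔV = nR ΔT.
W = (2.21)(8.314)(249 − 554) = -5604 J.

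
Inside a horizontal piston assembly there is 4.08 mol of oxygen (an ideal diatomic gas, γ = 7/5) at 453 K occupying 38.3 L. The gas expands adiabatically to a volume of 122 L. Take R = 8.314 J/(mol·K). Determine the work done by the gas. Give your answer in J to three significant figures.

W ≈ 14200 J

Adiabatic: TV^(γ−1) = const with γ = 7/5.
T₂ = T₁ (V₁/V₂)^(γ−1) = 453 × (38.3/122)^0.4 = 453 × 0.6291 = 285 K.
W_by = nCᵥ(T₁ − T₂) = (4.08)(20.79)(453 − 285) = 14247 J.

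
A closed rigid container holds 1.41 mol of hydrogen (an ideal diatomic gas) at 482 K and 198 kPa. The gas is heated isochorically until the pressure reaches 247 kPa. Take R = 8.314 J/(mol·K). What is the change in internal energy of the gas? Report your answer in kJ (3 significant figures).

Constant volume ⇒ W = 0, so Q = ΔU = nCᵥΔT with Cᵥ = 5R/2 = 20.79 J/(mol·K).
At constant V, T₂/T₁ = P₂/P₁ ⇒ ΔT = T₁(P₂/P₁ − 1) = 482·(247/198 − 1) = 119.3 K.
ΔU = (1.41)(20.79)(119.3) = 3496 J.

ΔU ≈ 3.50 kJ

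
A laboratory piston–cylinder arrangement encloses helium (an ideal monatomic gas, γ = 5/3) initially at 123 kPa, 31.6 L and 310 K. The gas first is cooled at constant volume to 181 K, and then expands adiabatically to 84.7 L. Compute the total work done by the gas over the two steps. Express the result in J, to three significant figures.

W_total ≈ 1640 J

Step 1 (isochoric): W = 0 (constant volume).
After step 1: P = 71.82 kPa (V unchanged).
Step 2 (adiabatic): W = (P₁V₁ − P₂V₂)/(γ−1) = (2269 − 1176)/0.667 = 1640 J.
W_total = 0 + 1640 = 1640 J.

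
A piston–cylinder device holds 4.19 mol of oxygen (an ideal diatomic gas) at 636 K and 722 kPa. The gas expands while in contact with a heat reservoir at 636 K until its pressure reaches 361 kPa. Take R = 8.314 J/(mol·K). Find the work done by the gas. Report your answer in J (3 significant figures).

Isothermal process: W = nRT ln(V₂/V₁) = nRT ln(P₁/P₂).
W = (4.19)(8.314)(636) × ln(722/361)
  = 22155 × ln(2) = 22155 × 0.6931
W_by_gas = 15357 J.

W ≈ 15400 J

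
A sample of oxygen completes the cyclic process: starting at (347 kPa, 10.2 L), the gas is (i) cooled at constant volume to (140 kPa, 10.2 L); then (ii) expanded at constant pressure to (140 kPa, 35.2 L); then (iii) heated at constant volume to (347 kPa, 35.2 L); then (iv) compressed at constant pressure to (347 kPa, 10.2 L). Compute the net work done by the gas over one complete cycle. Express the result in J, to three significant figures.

Constant-volume legs do no work.
W(ii) = (140)(35.2 − 10.2) = 3500 J; W(iv) = (347)(10.2 − 35.2) = -8675 J.
W_net = 3500 − 8675 = -5175 J (the counter-clockwise enclosed area).

W_net ≈ -5180 J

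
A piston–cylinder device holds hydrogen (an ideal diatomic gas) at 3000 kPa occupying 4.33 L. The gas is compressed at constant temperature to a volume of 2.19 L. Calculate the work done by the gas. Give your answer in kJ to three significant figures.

Isothermal: W = nRT ln(V₂/V₁) = P₁V₁ ln(V₂/V₁).
P₁V₁ = (3000 kPa)(4.33 L) = 12990 J.
W = 12990 × ln(2.19/4.33) = 12990 × -0.6817
W_by_gas = -8855 J.

W ≈ -8.85 kJ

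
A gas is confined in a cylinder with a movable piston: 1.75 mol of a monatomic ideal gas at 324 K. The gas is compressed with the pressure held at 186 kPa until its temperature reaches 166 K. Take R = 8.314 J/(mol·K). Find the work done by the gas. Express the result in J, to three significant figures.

W ≈ -2300 J

Isobaric: W = P ΔV = nR ΔT.
W = (1.75)(8.314)(166 − 324) = -2299 J.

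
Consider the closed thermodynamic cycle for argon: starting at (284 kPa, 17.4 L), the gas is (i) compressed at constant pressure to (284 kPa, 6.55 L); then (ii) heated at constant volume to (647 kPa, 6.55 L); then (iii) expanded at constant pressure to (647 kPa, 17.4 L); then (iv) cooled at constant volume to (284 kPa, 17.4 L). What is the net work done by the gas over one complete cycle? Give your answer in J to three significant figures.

Constant-volume legs do no work.
W(i) = (284)(6.55 − 17.4) = -3081 J; W(iii) = (647)(17.4 − 6.55) = 7020 J.
W_net = -3081 + 7020 = 3939 J (the clockwise enclosed area).

W_net ≈ 3940 J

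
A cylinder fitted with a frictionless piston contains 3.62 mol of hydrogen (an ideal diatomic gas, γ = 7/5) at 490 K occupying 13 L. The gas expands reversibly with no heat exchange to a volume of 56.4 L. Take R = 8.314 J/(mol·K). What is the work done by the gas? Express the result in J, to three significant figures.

Adiabatic: TV^(γ−1) = const with γ = 7/5.
T₂ = T₁ (V₁/V₂)^(γ−1) = 490 × (13/56.4)^0.4 = 490 × 0.556 = 272.4 K.
W_by = nCᵥ(T₁ − T₂) = (3.62)(20.79)(490 − 272.4) = 16370 J.

W ≈ 16400 J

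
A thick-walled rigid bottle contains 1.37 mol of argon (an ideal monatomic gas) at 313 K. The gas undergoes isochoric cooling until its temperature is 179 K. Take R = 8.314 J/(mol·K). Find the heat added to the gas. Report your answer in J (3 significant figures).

Constant volume ⇒ W = 0, so Q = ΔU = nCᵥΔT with Cᵥ = 3R/2 = 12.47 J/(mol·K).
ΔU = (1.37)(12.47)(179 − 313) = -2289 J.

Q ≈ -2290 J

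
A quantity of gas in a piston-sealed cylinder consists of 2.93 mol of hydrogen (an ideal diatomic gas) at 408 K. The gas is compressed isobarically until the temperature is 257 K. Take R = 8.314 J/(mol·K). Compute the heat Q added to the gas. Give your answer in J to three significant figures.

Isobaric: W = nRΔT = (2.93)(8.314)(-151) = -3678 J.
ΔU = nCᵥΔT with Cᵥ = 5R/2: ΔU = (2.93)(20.79)(-151) = -9196 J.
Q = ΔU + W = -9196 − 3678 = -12874 J.

Q ≈ -12900 J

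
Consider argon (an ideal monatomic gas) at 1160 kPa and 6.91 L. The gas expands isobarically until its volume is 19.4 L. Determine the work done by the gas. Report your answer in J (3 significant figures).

Isobaric: W = P ΔV.
W = (1160 kPa)(19.4 − 6.91 L) = (1160)(12.49) = 14488 J.

W ≈ 14500 J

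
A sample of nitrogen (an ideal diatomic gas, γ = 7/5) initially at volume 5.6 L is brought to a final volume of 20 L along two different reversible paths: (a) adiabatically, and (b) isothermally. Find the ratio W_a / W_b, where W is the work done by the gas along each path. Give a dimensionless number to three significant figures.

W_a / W_b ≈ 0.784

Path (a) adiabatic: W = P₁V₁(1 − (V₁/V₂)^(γ−1))/(γ−1) → W_a/(P₁V₁) = 0.9975.
Path (b) isothermal: W = P₁V₁ ln(V₂/V₁) → W_b/(P₁V₁) = 1.273.
W_a / W_b = 0.9975 / 1.273 = 0.7836.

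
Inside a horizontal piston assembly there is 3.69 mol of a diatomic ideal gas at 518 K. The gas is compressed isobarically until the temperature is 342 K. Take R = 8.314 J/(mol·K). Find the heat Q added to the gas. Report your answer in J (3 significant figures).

Isobaric: W = nRΔT = (3.69)(8.314)(-176) = -5399 J.
ΔU = nCᵥΔT with Cᵥ = 5R/2: ΔU = (3.69)(20.79)(-176) = -13499 J.
Q = ΔU + W = -13499 − 5399 = -18898 J.

Q ≈ -18900 J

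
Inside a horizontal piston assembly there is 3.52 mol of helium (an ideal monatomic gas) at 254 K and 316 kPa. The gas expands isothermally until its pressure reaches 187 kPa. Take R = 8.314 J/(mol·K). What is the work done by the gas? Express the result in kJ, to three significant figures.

Isothermal process: W = nRT ln(V₂/V₁) = nRT ln(P₁/P₂).
W = (3.52)(8.314)(254) × ln(316/187)
  = 7433 × ln(1.69) = 7433 × 0.5246
W_by_gas = 3900 J.

W ≈ 3.90 kJ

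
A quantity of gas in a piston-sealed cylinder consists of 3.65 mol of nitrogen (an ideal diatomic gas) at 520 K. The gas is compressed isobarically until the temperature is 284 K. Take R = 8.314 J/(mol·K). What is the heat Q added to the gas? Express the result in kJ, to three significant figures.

Isobaric: W = nRΔT = (3.65)(8.314)(-236) = -7162 J.
ΔU = nCᵥΔT with Cᵥ = 5R/2: ΔU = (3.65)(20.79)(-236) = -17904 J.
Q = ΔU + W = -17904 − 7162 = -25066 J.

Q ≈ -25.1 kJ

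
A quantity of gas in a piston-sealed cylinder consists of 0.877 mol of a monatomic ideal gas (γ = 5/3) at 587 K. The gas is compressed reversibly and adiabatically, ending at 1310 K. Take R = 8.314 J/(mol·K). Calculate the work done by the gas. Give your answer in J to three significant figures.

Adiabatic ⇒ Q = 0, so W_by = −ΔU = nCᵥ(T₁ − T₂).
Cᵥ = 3R/2 = 12.47 J/(mol·K).
W = (0.877)(12.47)(587 − 1310) = -7907 J.

W ≈ -7910 J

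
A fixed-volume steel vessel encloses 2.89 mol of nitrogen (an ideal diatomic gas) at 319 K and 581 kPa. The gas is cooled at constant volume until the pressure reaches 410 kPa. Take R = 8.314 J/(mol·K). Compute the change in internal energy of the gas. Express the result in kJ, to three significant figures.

ΔU ≈ -5.64 kJ

Constant volume ⇒ W = 0, so Q = ΔU = nCᵥΔT with Cᵥ = 5R/2 = 20.79 J/(mol·K).
At constant V, T₂/T₁ = P₂/P₁ ⇒ ΔT = T₁(P₂/P₁ − 1) = 319·(410/581 − 1) = -93.89 K.
ΔU = (2.89)(20.79)(-93.89) = -5640 J.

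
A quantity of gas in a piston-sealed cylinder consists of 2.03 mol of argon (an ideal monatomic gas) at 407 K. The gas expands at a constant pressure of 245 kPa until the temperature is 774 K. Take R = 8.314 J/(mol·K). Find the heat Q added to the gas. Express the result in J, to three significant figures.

Isobaric: W = nRΔT = (2.03)(8.314)(367) = 6194 J.
ΔU = nCᵥΔT with Cᵥ = 3R/2: ΔU = (2.03)(12.47)(367) = 9291 J.
Q = ΔU + W = 9291 + 6194 = 15485 J.

Q ≈ 15500 J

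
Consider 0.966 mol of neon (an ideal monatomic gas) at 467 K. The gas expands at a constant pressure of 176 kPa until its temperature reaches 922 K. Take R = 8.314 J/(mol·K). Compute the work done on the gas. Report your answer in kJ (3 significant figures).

W ≈ -3.65 kJ

Isobaric: W = P ΔV = nR ΔT.
W = (0.966)(8.314)(922 − 467) = 3654 J.
Work on gas = −W_by = -3654 J.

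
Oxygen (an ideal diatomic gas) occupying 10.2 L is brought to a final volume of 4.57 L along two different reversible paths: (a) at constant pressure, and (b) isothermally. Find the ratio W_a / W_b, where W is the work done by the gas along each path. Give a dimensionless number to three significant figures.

W_a / W_b ≈ 0.687

Path (a) isobaric: W = P₁(V₂ − V₁) → W_a/(P₁V₁) = -0.552.
Path (b) isothermal: W = P₁V₁ ln(V₂/V₁) → W_b/(P₁V₁) = -0.8029.
W_a / W_b = -0.552 / -0.8029 = 0.6875.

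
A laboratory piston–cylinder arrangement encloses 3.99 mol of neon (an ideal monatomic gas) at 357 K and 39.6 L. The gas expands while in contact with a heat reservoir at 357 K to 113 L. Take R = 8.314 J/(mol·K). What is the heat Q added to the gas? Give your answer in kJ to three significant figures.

Q ≈ 12.4 kJ

Isothermal ⇒ ΔU = 0, so Q = W = nRT ln(V₂/V₁).
Q = (3.99)(8.314)(357) ln(113/39.6) = 11843 × 1.049 = 12418 J.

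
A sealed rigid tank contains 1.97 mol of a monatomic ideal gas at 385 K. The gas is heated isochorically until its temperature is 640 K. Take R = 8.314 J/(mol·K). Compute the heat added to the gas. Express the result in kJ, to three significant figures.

Q ≈ 6.26 kJ

Constant volume ⇒ W = 0, so Q = ΔU = nCᵥΔT with Cᵥ = 3R/2 = 12.47 J/(mol·K).
ΔU = (1.97)(12.47)(640 − 385) = 6265 J.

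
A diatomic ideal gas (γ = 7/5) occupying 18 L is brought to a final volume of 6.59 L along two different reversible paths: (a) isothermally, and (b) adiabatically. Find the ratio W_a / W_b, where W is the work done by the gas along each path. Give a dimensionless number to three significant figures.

W_a / W_b ≈ 0.812

Path (a) isothermal: W = P₁V₁ ln(V₂/V₁) → W_a/(P₁V₁) = -1.005.
Path (b) adiabatic: W = P₁V₁(1 − (V₁/V₂)^(γ−1))/(γ−1) → W_b/(P₁V₁) = -1.237.
W_a / W_b = -1.005 / -1.237 = 0.8125.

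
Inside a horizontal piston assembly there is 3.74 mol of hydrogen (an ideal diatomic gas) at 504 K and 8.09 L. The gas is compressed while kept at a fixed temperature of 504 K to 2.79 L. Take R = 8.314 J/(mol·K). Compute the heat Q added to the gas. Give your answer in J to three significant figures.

Q ≈ -16700 J

Isothermal ⇒ ΔU = 0, so Q = W = nRT ln(V₂/V₁).
Q = (3.74)(8.314)(504) ln(2.79/8.09) = 15672 × -1.065 = -16684 J.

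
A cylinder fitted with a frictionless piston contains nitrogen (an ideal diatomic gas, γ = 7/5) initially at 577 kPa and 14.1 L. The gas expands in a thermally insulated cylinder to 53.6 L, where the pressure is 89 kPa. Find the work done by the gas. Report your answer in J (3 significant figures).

W ≈ 8410 J

Adiabatic: W = (P₁V₁ − P₂V₂)/(γ − 1) with γ = 7/5.
P₁V₁ = 8136 J, P₂V₂ = 4770 J.
W = (8136 − 4770) / 0.4 = 8413 J.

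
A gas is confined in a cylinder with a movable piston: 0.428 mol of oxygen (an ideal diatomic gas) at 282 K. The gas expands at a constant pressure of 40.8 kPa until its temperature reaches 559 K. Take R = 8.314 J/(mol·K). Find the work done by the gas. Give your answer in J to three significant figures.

W ≈ 986 J

Isobaric: W = P ΔV = nR ΔT.
W = (0.428)(8.314)(559 − 282) = 985.7 J.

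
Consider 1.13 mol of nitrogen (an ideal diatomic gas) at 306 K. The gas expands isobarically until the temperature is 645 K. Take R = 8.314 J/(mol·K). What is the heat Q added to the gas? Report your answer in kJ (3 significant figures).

Isobaric: W = nRΔT = (1.13)(8.314)(339) = 3185 J.
ΔU = nCᵥΔT with Cᵥ = 5R/2: ΔU = (1.13)(20.79)(339) = 7962 J.
Q = ΔU + W = 7962 + 3185 = 11147 J.

Q ≈ 11.1 kJ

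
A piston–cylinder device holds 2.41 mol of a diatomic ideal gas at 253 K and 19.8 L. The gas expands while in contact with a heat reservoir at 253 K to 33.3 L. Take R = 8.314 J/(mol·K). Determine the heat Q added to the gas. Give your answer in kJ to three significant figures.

Q ≈ 2.64 kJ

Isothermal ⇒ ΔU = 0, so Q = W = nRT ln(V₂/V₁).
Q = (2.41)(8.314)(253) ln(33.3/19.8) = 5069 × 0.5199 = 2635 J.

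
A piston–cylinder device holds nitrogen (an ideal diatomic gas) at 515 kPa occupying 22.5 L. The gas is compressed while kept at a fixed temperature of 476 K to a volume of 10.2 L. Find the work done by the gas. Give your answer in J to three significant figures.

W ≈ -9170 J

Isothermal: W = nRT ln(V₂/V₁) = P₁V₁ ln(V₂/V₁).
P₁V₁ = (515 kPa)(22.5 L) = 11588 J.
W = 11588 × ln(10.2/22.5) = 11588 × -0.7911
W_by_gas = -9167 J.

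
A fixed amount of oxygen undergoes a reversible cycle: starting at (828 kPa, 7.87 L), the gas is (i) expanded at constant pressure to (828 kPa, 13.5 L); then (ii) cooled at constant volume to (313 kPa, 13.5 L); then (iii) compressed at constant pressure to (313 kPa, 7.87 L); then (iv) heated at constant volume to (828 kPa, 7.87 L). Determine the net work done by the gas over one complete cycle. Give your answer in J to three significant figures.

Constant-volume legs do no work.
W(i) = (828)(13.5 − 7.87) = 4662 J; W(iii) = (313)(7.87 − 13.5) = -1762 J.
W_net = 4662 − 1762 = 2899 J (the clockwise enclosed area).

W_net ≈ 2900 J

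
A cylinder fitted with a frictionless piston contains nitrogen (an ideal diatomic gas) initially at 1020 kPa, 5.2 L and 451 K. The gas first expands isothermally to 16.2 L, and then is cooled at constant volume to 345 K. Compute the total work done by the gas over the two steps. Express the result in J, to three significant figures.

Step 1 (isothermal): W = P₁V₁ ln(V₂/V₁) = (5304) ln(16.2/5.2) = 6027 J.
Step 2 (isochoric): W = 0 (constant volume).
W_total = 6027 + 0 = 6027 J.

W_total ≈ 6030 J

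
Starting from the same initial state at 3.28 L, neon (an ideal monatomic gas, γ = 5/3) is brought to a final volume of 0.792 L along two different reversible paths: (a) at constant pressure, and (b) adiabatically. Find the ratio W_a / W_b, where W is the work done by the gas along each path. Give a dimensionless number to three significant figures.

Path (a) isobaric: W = P₁(V₂ − V₁) → W_a/(P₁V₁) = -0.7585.
Path (b) adiabatic: W = P₁V₁(1 − (V₁/V₂)^(γ−1))/(γ−1) → W_b/(P₁V₁) = -2.368.
W_a / W_b = -0.7585 / -2.368 = 0.3203.

W_a / W_b ≈ 0.320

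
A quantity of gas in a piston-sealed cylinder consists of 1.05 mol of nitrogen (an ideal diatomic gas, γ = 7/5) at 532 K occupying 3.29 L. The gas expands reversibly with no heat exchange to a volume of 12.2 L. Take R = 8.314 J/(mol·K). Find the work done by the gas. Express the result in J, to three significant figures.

W ≈ 4740 J

Adiabatic: TV^(γ−1) = const with γ = 7/5.
T₂ = T₁ (V₁/V₂)^(γ−1) = 532 × (3.29/12.2)^0.4 = 532 × 0.592 = 315 K.
W_by = nCᵥ(T₁ − T₂) = (1.05)(20.79)(532 − 315) = 4737 J.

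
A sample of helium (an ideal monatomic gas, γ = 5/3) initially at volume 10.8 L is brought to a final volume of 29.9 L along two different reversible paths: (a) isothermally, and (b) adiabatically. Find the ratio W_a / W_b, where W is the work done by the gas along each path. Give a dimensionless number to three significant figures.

Path (a) isothermal: W = P₁V₁ ln(V₂/V₁) → W_a/(P₁V₁) = 1.018.
Path (b) adiabatic: W = P₁V₁(1 − (V₁/V₂)^(γ−1))/(γ−1) → W_b/(P₁V₁) = 0.7392.
W_a / W_b = 1.018 / 0.7392 = 1.378.

W_a / W_b ≈ 1.38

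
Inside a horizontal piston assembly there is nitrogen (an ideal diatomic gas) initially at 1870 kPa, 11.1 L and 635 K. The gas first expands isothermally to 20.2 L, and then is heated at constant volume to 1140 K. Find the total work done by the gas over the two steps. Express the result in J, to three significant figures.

W_total ≈ 12400 J

Step 1 (isothermal): W = P₁V₁ ln(V₂/V₁) = (20757) ln(20.2/11.1) = 12428 J.
Step 2 (isochoric): W = 0 (constant volume).
W_total = 12428 + 0 = 12428 J.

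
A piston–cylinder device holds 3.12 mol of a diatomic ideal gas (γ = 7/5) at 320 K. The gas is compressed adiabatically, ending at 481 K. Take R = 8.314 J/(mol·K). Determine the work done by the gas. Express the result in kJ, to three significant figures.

W ≈ -10.4 kJ

Adiabatic ⇒ Q = 0, so W_by = −ΔU = nCᵥ(T₁ − T₂).
Cᵥ = 5R/2 = 20.79 J/(mol·K).
W = (3.12)(20.79)(320 − 481) = -10441 J.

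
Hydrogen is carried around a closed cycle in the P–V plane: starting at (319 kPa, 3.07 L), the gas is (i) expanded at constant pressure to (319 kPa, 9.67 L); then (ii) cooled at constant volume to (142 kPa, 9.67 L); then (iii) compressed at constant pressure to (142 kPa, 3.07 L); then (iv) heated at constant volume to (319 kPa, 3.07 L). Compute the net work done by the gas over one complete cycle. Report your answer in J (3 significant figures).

W_net ≈ 1170 J

Constant-volume legs do no work.
W(i) = (319)(9.67 − 3.07) = 2105 J; W(iii) = (142)(3.07 − 9.67) = -937.2 J.
W_net = 2105 − 937.2 = 1168 J (the clockwise enclosed area).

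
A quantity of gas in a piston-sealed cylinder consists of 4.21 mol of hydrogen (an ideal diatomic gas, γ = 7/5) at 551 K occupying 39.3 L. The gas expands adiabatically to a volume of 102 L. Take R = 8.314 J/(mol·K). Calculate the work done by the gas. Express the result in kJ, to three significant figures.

W ≈ 15.3 kJ

Adiabatic: TV^(γ−1) = const with γ = 7/5.
T₂ = T₁ (V₁/V₂)^(γ−1) = 551 × (39.3/102)^0.4 = 551 × 0.6828 = 376.2 K.
W_by = nCᵥ(T₁ − T₂) = (4.21)(20.79)(551 − 376.2) = 15292 J.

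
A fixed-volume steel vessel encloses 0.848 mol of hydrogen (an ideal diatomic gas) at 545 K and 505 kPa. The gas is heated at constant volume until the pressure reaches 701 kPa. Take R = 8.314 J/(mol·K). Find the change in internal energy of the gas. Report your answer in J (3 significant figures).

ΔU ≈ 3730 J

Constant volume ⇒ W = 0, so Q = ΔU = nCᵥΔT with Cᵥ = 5R/2 = 20.79 J/(mol·K).
At constant V, T₂/T₁ = P₂/P₁ ⇒ ΔT = T₁(P₂/P₁ − 1) = 545·(701/505 − 1) = 211.5 K.
ΔU = (0.848)(20.79)(211.5) = 3728 J.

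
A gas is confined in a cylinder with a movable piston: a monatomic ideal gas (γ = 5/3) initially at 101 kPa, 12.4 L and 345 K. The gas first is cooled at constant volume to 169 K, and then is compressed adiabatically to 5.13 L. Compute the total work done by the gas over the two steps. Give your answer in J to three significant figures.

Step 1 (isochoric): W = 0 (constant volume).
After step 1: P = 49.48 kPa (V unchanged).
Step 2 (adiabatic): W = (P₁V₁ − P₂V₂)/(γ−1) = (613.5 − 1105)/0.667 = -737.2 J.
W_total = 0 − 737.2 = -737.2 J.

W_total ≈ -737 J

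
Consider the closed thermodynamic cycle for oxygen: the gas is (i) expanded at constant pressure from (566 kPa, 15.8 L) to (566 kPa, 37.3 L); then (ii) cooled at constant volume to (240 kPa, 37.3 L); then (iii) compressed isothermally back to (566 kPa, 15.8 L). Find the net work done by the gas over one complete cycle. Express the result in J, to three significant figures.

Leg (i): W = PΔV = (566)(37.3 − 15.8) = 12169 J.
Leg (ii): W = 0.
Leg (iii): W = PᵢVᵢ ln(V_f/Vᵢ) = (8952) ln(15.8/37.3) = -7690 J.
W_net = 12169 − 7690 = 4479 J.

W_net ≈ 4480 J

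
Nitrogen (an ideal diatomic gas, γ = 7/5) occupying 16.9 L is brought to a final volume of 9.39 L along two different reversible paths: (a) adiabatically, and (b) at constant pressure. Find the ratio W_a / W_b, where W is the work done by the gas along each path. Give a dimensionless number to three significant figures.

W_a / W_b ≈ 1.49

Path (a) adiabatic: W = P₁V₁(1 − (V₁/V₂)^(γ−1))/(γ−1) → W_a/(P₁V₁) = -0.6625.
Path (b) isobaric: W = P₁(V₂ − V₁) → W_b/(P₁V₁) = -0.4444.
W_a / W_b = -0.6625 / -0.4444 = 1.491.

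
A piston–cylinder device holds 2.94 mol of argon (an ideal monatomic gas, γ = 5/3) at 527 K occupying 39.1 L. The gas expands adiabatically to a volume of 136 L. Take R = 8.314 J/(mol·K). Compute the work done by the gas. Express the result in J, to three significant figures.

Adiabatic: TV^(γ−1) = const with γ = 5/3.
T₂ = T₁ (V₁/V₂)^(γ−1) = 527 × (39.1/136)^0.667 = 527 × 0.4356 = 229.6 K.
W_by = nCᵥ(T₁ − T₂) = (2.94)(12.47)(527 − 229.6) = 10905 J.

W ≈ 10900 J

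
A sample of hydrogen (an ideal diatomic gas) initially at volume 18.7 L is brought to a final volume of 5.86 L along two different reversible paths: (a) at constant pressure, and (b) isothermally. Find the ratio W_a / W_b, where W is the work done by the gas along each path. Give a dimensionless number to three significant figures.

W_a / W_b ≈ 0.592

Path (a) isobaric: W = P₁(V₂ − V₁) → W_a/(P₁V₁) = -0.6866.
Path (b) isothermal: W = P₁V₁ ln(V₂/V₁) → W_b/(P₁V₁) = -1.16.
W_a / W_b = -0.6866 / -1.16 = 0.5917.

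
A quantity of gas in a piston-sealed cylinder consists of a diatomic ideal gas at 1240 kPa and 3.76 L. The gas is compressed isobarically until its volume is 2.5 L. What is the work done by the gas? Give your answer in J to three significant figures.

Isobaric: W = P ΔV.
W = (1240 kPa)(2.5 − 3.76 L) = (1240)(-1.26) = -1562 J.

W ≈ -1560 J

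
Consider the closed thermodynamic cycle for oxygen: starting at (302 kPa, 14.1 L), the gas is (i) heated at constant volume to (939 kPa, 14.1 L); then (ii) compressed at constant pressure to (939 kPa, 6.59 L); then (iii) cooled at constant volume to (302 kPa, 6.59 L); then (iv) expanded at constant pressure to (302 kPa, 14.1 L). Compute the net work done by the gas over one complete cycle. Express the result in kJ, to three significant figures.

W_net ≈ -4.78 kJ

Constant-volume legs do no work.
W(ii) = (939)(6.59 − 14.1) = -7052 J; W(iv) = (302)(14.1 − 6.59) = 2268 J.
W_net = -7052 + 2268 = -4784 J (the counter-clockwise enclosed area).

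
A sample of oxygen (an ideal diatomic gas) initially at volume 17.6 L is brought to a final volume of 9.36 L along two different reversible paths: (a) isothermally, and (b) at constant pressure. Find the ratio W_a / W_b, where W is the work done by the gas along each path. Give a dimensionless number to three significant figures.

Path (a) isothermal: W = P₁V₁ ln(V₂/V₁) → W_a/(P₁V₁) = -0.6315.
Path (b) isobaric: W = P₁(V₂ − V₁) → W_b/(P₁V₁) = -0.4682.
W_a / W_b = -0.6315 / -0.4682 = 1.349.

W_a / W_b ≈ 1.35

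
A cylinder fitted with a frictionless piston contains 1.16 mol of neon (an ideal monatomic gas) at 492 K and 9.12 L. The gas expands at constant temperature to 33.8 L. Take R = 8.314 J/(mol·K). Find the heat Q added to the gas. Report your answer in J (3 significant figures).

Q ≈ 6220 J

Isothermal ⇒ ΔU = 0, so Q = W = nRT ln(V₂/V₁).
Q = (1.16)(8.314)(492) ln(33.8/9.12) = 4745 × 1.31 = 6216 J.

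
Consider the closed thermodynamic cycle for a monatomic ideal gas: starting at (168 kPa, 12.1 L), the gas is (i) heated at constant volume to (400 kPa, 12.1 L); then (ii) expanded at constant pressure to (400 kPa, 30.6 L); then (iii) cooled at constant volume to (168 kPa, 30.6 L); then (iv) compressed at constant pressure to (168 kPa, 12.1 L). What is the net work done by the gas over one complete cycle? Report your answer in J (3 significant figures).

W_net ≈ 4290 J

Constant-volume legs do no work.
W(ii) = (400)(30.6 − 12.1) = 7400 J; W(iv) = (168)(12.1 − 30.6) = -3108 J.
W_net = 7400 − 3108 = 4292 J (the clockwise enclosed area).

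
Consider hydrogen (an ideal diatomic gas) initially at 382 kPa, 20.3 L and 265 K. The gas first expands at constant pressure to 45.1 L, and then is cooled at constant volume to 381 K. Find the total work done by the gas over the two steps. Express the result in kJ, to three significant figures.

Step 1 (isobaric): W = PΔV = (382 kPa)(45.1 − 20.3 L) = 9474 J.
Step 2 (isochoric): W = 0 (constant volume).
W_total = 9474 + 0 = 9474 J.

W_total ≈ 9.47 kJ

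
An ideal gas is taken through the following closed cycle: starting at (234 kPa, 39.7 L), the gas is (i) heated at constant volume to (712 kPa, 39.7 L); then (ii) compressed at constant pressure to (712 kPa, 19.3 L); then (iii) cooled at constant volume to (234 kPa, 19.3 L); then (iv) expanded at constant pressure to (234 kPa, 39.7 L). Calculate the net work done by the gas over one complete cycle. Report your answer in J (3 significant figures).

W_net ≈ -9750 J

Constant-volume legs do no work.
W(ii) = (712)(19.3 − 39.7) = -14525 J; W(iv) = (234)(39.7 − 19.3) = 4774 J.
W_net = -14525 + 4774 = -9751 J (the counter-clockwise enclosed area).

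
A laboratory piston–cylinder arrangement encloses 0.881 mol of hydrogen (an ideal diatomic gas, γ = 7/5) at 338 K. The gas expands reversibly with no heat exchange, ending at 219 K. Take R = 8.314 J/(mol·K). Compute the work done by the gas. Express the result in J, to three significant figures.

Adiabatic ⇒ Q = 0, so W_by = −ΔU = nCᵥ(T₁ − T₂).
Cᵥ = 5R/2 = 20.79 J/(mol·K).
W = (0.881)(20.79)(338 − 219) = 2179 J.

W ≈ 2180 J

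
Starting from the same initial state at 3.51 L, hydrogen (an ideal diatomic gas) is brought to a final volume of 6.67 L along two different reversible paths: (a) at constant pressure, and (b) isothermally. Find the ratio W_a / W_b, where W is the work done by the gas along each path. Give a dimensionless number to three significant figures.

Path (a) isobaric: W = P₁(V₂ − V₁) → W_a/(P₁V₁) = 0.9003.
Path (b) isothermal: W = P₁V₁ ln(V₂/V₁) → W_b/(P₁V₁) = 0.642.
W_a / W_b = 0.9003 / 0.642 = 1.402.

W_a / W_b ≈ 1.40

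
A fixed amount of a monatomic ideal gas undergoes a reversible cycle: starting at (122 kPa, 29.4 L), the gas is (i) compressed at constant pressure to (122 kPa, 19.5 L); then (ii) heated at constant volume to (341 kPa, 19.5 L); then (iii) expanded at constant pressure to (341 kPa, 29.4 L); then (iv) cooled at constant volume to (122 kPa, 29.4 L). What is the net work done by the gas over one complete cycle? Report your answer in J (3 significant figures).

Constant-volume legs do no work.
W(i) = (122)(19.5 − 29.4) = -1208 J; W(iii) = (341)(29.4 − 19.5) = 3376 J.
W_net = -1208 + 3376 = 2168 J (the clockwise enclosed area).

W_net ≈ 2170 J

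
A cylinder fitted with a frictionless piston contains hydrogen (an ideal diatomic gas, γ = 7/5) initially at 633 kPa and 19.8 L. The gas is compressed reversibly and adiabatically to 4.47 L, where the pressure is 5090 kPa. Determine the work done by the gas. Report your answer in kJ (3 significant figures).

W ≈ -25.5 kJ

Adiabatic: W = (P₁V₁ − P₂V₂)/(γ − 1) with γ = 7/5.
P₁V₁ = 12533 J, P₂V₂ = 22752 J.
W = (12533 − 22752) / 0.4 = -25547 J.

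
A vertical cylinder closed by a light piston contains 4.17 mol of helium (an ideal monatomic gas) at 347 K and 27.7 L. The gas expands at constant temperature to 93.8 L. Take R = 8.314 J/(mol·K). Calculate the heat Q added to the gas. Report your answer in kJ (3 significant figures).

Q ≈ 14.7 kJ

Isothermal ⇒ ΔU = 0, so Q = W = nRT ln(V₂/V₁).
Q = (4.17)(8.314)(347) ln(93.8/27.7) = 12030 × 1.22 = 14674 J.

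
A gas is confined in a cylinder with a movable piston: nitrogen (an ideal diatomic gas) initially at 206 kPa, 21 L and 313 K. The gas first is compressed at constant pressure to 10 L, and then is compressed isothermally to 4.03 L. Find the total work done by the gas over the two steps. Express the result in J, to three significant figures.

W_total ≈ -4140 J

Step 1 (isobaric): W = PΔV = (206 kPa)(10 − 21 L) = -2266 J.
After step 1: P = 206 kPa, V = 10 L, T = 149 K.
Step 2 (isothermal): W = P₁V₁ ln(V₂/V₁) = (2060) ln(4.03/10) = -1872 J.
W_total = -2266 − 1872 = -4138 J.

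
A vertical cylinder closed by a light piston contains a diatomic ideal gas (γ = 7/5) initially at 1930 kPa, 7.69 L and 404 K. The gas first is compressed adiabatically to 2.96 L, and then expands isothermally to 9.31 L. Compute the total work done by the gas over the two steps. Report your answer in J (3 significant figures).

Step 1 (adiabatic): W = (P₁V₁ − P₂V₂)/(γ−1) = (14842 − 21744)/0.4 = -17256 J.
After step 1: P = 7346 kPa, V = 2.96 L, T = 591.9 K.
Step 2 (isothermal): W = P₁V₁ ln(V₂/V₁) = (21744) ln(9.31/2.96) = 24916 J.
W_total = -17256 + 24916 = 7661 J.

W_total ≈ 7660 J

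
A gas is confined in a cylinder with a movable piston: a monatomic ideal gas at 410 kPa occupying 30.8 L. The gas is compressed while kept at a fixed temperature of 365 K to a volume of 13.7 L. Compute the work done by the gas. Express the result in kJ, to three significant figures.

Isothermal: W = nRT ln(V₂/V₁) = P₁V₁ ln(V₂/V₁).
P₁V₁ = (410 kPa)(30.8 L) = 12628 J.
W = 12628 × ln(13.7/30.8) = 12628 × -0.8101
W_by_gas = -10230 J.

W ≈ -10.2 kJ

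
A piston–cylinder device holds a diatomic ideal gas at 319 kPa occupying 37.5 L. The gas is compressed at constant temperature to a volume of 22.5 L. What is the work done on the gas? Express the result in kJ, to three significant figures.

W ≈ 6.11 kJ

Isothermal: W = nRT ln(V₂/V₁) = P₁V₁ ln(V₂/V₁).
P₁V₁ = (319 kPa)(37.5 L) = 11962 J.
W = 11962 × ln(22.5/37.5) = 11962 × -0.5108
W_by_gas = -6111 J; work on gas = −W_by = 6111 J.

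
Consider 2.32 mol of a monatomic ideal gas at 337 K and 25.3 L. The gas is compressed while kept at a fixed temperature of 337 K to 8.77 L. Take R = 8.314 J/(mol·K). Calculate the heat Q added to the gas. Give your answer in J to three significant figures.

Isothermal ⇒ ΔU = 0, so Q = W = nRT ln(V₂/V₁).
Q = (2.32)(8.314)(337) ln(8.77/25.3) = 6500 × -1.059 = -6887 J.

Q ≈ -6890 J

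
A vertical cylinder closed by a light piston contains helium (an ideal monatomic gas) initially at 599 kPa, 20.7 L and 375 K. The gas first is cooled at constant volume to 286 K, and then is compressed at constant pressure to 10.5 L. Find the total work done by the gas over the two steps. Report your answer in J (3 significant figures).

Step 1 (isochoric): W = 0 (constant volume).
After step 1: P = 456.8 kPa (V unchanged).
Step 2 (isobaric): W = PΔV = (456.8 kPa)(10.5 − 20.7 L) = -4660 J.
W_total = 0 − 4660 = -4660 J.

W_total ≈ -4660 J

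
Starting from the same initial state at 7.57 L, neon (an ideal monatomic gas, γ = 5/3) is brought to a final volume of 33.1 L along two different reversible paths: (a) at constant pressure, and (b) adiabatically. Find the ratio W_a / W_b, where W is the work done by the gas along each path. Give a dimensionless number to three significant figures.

W_a / W_b ≈ 3.59

Path (a) isobaric: W = P₁(V₂ − V₁) → W_a/(P₁V₁) = 3.373.
Path (b) adiabatic: W = P₁V₁(1 − (V₁/V₂)^(γ−1))/(γ−1) → W_b/(P₁V₁) = 0.939.
W_a / W_b = 3.373 / 0.939 = 3.591.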